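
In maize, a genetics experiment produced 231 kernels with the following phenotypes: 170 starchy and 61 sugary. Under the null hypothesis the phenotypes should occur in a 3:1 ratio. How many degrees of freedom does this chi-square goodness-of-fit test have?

1

A goodness-of-fit test with 2 phenotype classes has df = 2 − 1 = 1.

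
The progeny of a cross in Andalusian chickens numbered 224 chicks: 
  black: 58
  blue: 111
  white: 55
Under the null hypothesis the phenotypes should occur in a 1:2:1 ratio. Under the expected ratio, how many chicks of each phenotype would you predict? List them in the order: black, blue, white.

Under the 1:2:1 hypothesis (Σ ratio = 4, N = 224):
  black: 224 × 1/4 = 56
  blue: 224 × 2/4 = 112
  white: 224 × 1/4 = 56

56, 112, 56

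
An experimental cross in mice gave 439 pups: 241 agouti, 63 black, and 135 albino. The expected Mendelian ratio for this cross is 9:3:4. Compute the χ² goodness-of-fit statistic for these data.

The 9:3:4 ratio has 16 parts, so with N = 439 the expected counts are:
  agouti: 439 × 9/16 = 246.9375
  black: 439 × 3/16 = 82.3125
  albino: 439 × 4/16 = 109.75
χ² = Σ (O − E)² / E
  agouti: (241 − 246.9375)² / 246.9375 = 0.1428
  black: (63 − 82.3125)² / 82.3125 = 4.5312
  albino: (135 − 109.75)² / 109.75 = 5.8092
χ² = 0.1428 + 4.5312 + 5.8092 = 10.4832 ≈ 10.483

10.483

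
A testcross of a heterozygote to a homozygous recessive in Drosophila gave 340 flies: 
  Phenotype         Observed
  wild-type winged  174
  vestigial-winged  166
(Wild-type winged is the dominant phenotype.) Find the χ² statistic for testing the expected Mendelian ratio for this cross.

0.188

A testcross of a heterozygote (Aa × aa) gives a 1:1 phenotypic ratio.
Under the 1:1 hypothesis (Σ ratio = 2, N = 340):
  wild-type winged: 340 × 1/2 = 170
  vestigial-winged: 340 × 1/2 = 170
χ² = Σ (O − E)² / E
  wild-type winged: (174 − 170)² / 170 = 0.0941
  vestigial-winged: (166 − 170)² / 170 = 0.0941
χ² = 0.0941 + 0.0941 = 0.1882 ≈ 0.188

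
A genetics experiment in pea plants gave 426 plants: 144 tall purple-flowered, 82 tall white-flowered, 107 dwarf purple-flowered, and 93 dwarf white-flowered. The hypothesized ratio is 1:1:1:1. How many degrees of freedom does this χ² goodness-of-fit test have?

3

A goodness-of-fit test with 4 phenotype classes has df = 4 − 1 = 3.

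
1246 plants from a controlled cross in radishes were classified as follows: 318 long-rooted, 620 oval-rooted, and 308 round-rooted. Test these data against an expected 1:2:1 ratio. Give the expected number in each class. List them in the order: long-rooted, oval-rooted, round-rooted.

Under the 1:2:1 hypothesis (Σ ratio = 4, N = 1246):
  long-rooted: 1246 × 1/4 = 311.5
  oval-rooted: 1246 × 2/4 = 623
  round-rooted: 1246 × 1/4 = 311.5

311.5, 623, 311.5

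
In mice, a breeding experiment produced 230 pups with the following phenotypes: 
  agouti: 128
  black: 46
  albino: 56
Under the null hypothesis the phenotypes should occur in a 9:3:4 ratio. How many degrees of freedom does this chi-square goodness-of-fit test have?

2

A goodness-of-fit test with 3 phenotype classes has df = 3 − 1 = 2.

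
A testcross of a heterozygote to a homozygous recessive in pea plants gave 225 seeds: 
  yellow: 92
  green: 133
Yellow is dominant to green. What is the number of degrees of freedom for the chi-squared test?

A testcross of a heterozygote (Aa × aa) gives a 1:1 phenotypic ratio.
A goodness-of-fit test with 2 phenotype classes has df = 2 − 1 = 1.

1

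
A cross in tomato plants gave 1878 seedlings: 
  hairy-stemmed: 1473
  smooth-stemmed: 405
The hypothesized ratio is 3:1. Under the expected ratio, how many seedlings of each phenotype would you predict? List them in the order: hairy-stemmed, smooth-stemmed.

Total ratio parts = 4. Expected numbers out of 1878:
  hairy-stemmed: 1878 × 3/4 = 1408.5
  smooth-stemmed: 1878 × 1/4 = 469.5

1408.5, 469.5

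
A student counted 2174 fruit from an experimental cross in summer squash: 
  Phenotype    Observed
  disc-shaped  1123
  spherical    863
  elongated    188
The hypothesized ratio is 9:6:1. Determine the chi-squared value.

30.950

Total ratio parts = 16. Expected numbers out of 2174:
  disc-shaped: 2174 × 9/16 = 1222.875
  spherical: 2174 × 6/16 = 815.25
  elongated: 2174 × 1/16 = 135.875
χ² = Σ (O − E)² / E
  disc-shaped: (1123 − 1222.875)² / 1222.875 = 8.1570
  spherical: (863 − 815.25)² / 815.25 = 2.7968
  elongated: (188 − 135.875)² / 135.875 = 19.9964
χ² = 8.1570 + 2.7968 + 19.9964 = 30.9502 ≈ 30.950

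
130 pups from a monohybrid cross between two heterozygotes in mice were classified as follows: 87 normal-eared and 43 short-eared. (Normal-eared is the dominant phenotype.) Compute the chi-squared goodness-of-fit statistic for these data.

For a monohybrid cross between heterozygotes with complete dominance, the expected phenotypic ratio is 3:1.
Under the 3:1 hypothesis (Σ ratio = 4, N = 130):
  normal-eared: 130 × 3/4 = 97.5
  short-eared: 130 × 1/4 = 32.5
χ² = Σ (O − E)² / E
  normal-eared: (87 − 97.5)² / 97.5 = 1.1308
  short-eared: (43 − 32.5)² / 32.5 = 3.3923
χ² = 1.1308 + 3.3923 = 4.5231 ≈ 4.523

4.523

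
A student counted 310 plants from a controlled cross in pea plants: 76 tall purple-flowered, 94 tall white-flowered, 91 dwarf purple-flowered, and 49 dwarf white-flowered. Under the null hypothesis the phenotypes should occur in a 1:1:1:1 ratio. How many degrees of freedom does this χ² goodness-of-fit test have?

3

A goodness-of-fit test with 4 phenotype classes has df = 4 − 1 = 3.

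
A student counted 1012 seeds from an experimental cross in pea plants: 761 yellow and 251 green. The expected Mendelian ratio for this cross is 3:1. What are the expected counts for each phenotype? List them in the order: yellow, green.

Under the 3:1 hypothesis (Σ ratio = 4, N = 1012):
  yellow: 1012 × 3/4 = 759
  green: 1012 × 1/4 = 253

759, 253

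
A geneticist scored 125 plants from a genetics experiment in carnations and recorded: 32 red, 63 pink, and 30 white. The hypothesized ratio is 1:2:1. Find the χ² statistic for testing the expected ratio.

Total ratio parts = 4. Expected numbers out of 125:
  red: 125 × 1/4 = 31.25
  pink: 125 × 2/4 = 62.5
  white: 125 × 1/4 = 31.25
χ² = Σ (O − E)² / E
  red: (32 − 31.25)² / 31.25 = 0.0180
  pink: (63 − 62.5)² / 62.5 = 0.0040
  white: (30 − 31.25)² / 31.25 = 0.0500
χ² = 0.0180 + 0.0040 + 0.0500 = 0.072

0.072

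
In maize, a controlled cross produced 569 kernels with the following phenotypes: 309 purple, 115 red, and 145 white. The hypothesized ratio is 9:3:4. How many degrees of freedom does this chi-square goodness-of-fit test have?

2

A goodness-of-fit test with 3 phenotype classes has df = 3 − 1 = 2.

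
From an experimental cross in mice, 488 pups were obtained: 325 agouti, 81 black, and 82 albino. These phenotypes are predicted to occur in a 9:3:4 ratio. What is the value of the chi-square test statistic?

23.610

The 9:3:4 ratio has 16 parts, so with N = 488 the expected counts are:
  agouti: 488 × 9/16 = 274.5
  black: 488 × 3/16 = 91.5
  albino: 488 × 4/16 = 122
χ² = Σ (O − E)² / E
  agouti: (325 − 274.5)² / 274.5 = 9.2905
  black: (81 − 91.5)² / 91.5 = 1.2049
  albino: (82 − 122)² / 122 = 13.1148
χ² = 9.2905 + 1.2049 + 13.1148 = 23.6102 ≈ 23.610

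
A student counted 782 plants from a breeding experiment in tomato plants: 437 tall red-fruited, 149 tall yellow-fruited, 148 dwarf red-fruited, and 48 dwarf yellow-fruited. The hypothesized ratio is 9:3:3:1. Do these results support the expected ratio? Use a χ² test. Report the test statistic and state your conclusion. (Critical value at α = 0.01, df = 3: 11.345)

The 9:3:3:1 ratio has 16 parts, so with N = 782 the expected counts are:
  tall red-fruited: 782 × 9/16 = 439.875
  tall yellow-fruited: 782 × 3/16 = 146.625
  dwarf red-fruited: 782 × 3/16 = 146.625
  dwarf yellow-fruited: 782 × 1/16 = 48.875
χ² = Σ (O − E)² / E
  tall red-fruited: (437 − 439.875)² / 439.875 = 0.0188
  tall yellow-fruited: (149 − 146.625)² / 146.625 = 0.0385
  dwarf red-fruited: (148 − 146.625)² / 146.625 = 0.0129
  dwarf yellow-fruited: (48 − 48.875)² / 48.875 = 0.0157
χ² = 0.0188 + 0.0385 + 0.0129 + 0.0157 = 0.0859 ≈ 0.086
Degrees of freedom = 4 − 1 = 3; critical value at α = 0.01 is 11.345.
Since 0.086 < 11.345, we fail to reject the null hypothesis — the data are consistent with the 9:3:3:1 ratio.

0.086; consistent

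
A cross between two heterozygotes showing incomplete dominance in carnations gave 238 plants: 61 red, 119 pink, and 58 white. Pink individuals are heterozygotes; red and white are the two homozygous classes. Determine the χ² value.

0.076

With incomplete dominance, a heterozygote × heterozygote cross gives a 1:2:1 phenotypic ratio.
Expected counts for N = 238 under a 1:2:1 ratio (total parts = 4):
  red: 238 × 1/4 = 59.5
  pink: 238 × 2/4 = 119
  white: 238 × 1/4 = 59.5
χ² = Σ (O − E)² / E
  red: (61 − 59.5)² / 59.5 = 0.0378
  pink: (119 − 119)² / 119 = 0.0000
  white: (58 − 59.5)² / 59.5 = 0.0378
χ² = 0.0378 + 0.0000 + 0.0378 = 0.0756 ≈ 0.076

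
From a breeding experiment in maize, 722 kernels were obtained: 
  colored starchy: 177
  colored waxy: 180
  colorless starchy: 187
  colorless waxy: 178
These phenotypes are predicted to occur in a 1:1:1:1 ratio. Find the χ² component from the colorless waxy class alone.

0.035

Expected counts for N = 722 under a 1:1:1:1 ratio (total parts = 4):
  colored starchy: 722 × 1/4 = 180.5
  colored waxy: 722 × 1/4 = 180.5
  colorless starchy: 722 × 1/4 = 180.5
  colorless waxy: 722 × 1/4 = 180.5
Contribution of colorless waxy: (178 − 180.5)² / 180.5 = 0.0346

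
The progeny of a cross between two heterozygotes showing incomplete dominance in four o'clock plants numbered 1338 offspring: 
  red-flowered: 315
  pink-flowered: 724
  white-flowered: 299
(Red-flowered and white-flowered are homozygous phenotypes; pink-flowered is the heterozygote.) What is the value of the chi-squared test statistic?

With incomplete dominance, a heterozygote × heterozygote cross gives a 1:2:1 phenotypic ratio.
Total ratio parts = 4. Expected numbers out of 1338:
  red-flowered: 1338 × 1/4 = 334.5
  pink-flowered: 1338 × 2/4 = 669
  white-flowered: 1338 × 1/4 = 334.5
χ² = Σ (O − E)² / E
  red-flowered: (315 − 334.5)² / 334.5 = 1.1368
  pink-flowered: (724 − 669)² / 669 = 4.5217
  white-flowered: (299 − 334.5)² / 334.5 = 3.7676
χ² = 1.1368 + 4.5217 + 3.7676 = 9.4261 ≈ 9.426

9.426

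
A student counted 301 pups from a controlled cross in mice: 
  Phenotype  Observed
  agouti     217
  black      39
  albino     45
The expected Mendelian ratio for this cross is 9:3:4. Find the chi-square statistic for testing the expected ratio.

The 9:3:4 ratio has 16 parts, so with N = 301 the expected counts are:
  agouti: 301 × 9/16 = 169.3125
  black: 301 × 3/16 = 56.4375
  albino: 301 × 4/16 = 75.25
χ² = Σ (O − E)² / E
  agouti: (217 − 169.3125)² / 169.3125 = 13.4314
  black: (39 − 56.4375)² / 56.4375 = 5.3877
  albino: (45 − 75.25)² / 75.25 = 12.1603
χ² = 13.4314 + 5.3877 + 12.1603 = 30.9794 ≈ 30.979

30.979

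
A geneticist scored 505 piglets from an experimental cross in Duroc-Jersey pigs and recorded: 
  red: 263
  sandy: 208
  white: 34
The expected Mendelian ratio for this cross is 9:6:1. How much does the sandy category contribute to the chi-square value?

1.832

The 9:6:1 ratio has 16 parts, so with N = 505 the expected counts are:
  red: 505 × 9/16 = 284.0625
  sandy: 505 × 6/16 = 189.375
  white: 505 × 1/16 = 31.5625
Contribution of sandy: (208 − 189.375)² / 189.375 = 1.8318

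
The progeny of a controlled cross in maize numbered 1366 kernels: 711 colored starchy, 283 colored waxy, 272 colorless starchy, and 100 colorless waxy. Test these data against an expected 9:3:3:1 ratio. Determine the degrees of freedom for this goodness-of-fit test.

3

A goodness-of-fit test with 4 phenotype classes has df = 4 − 1 = 3.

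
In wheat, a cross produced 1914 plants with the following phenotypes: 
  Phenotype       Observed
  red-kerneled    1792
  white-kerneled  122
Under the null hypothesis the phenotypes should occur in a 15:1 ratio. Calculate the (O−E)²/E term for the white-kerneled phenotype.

0.047

Total ratio parts = 16. Expected numbers out of 1914:
  red-kerneled: 1914 × 15/16 = 1794.375
  white-kerneled: 1914 × 1/16 = 119.625
Contribution of white-kerneled: (122 − 119.625)² / 119.625 = 0.0472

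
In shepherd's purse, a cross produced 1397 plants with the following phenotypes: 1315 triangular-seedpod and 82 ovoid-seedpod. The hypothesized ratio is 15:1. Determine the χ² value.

0.345

Expected counts for N = 1397 under a 15:1 ratio (total parts = 16):
  triangular-seedpod: 1397 × 15/16 = 1309.6875
  ovoid-seedpod: 1397 × 1/16 = 87.3125
χ² = Σ (O − E)² / E
  triangular-seedpod: (1315 − 1309.6875)² / 1309.6875 = 0.0215
  ovoid-seedpod: (82 − 87.3125)² / 87.3125 = 0.3232
χ² = 0.0215 + 0.3232 = 0.3447 ≈ 0.345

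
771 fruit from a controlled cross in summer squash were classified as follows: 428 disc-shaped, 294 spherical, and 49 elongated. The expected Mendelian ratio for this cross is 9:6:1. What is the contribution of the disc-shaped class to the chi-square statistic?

0.075

Under the 9:6:1 hypothesis (Σ ratio = 16, N = 771):
  disc-shaped: 771 × 9/16 = 433.6875
  spherical: 771 × 6/16 = 289.125
  elongated: 771 × 1/16 = 48.1875
Contribution of disc-shaped: (428 − 433.6875)² / 433.6875 = 0.0746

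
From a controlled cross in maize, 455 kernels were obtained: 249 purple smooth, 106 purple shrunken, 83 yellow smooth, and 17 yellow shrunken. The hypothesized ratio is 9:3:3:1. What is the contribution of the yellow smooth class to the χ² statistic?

0.063

The 9:3:3:1 ratio has 16 parts, so with N = 455 the expected counts are:
  purple smooth: 455 × 9/16 = 255.9375
  purple shrunken: 455 × 3/16 = 85.3125
  yellow smooth: 455 × 3/16 = 85.3125
  yellow shrunken: 455 × 1/16 = 28.4375
Contribution of yellow smooth: (83 − 85.3125)² / 85.3125 = 0.0627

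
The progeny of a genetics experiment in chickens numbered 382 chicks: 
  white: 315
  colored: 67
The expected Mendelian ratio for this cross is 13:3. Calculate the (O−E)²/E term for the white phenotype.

Expected counts for N = 382 under a 13:3 ratio (total parts = 16):
  white: 382 × 13/16 = 310.375
  colored: 382 × 3/16 = 71.625
Contribution of white: (315 − 310.375)² / 310.375 = 0.0689

0.069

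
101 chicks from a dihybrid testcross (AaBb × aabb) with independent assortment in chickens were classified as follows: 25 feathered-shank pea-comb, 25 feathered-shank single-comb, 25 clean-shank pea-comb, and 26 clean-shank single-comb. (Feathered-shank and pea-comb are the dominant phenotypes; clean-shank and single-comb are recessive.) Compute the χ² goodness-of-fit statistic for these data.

A dihybrid testcross with independent assortment gives a 1:1:1:1 ratio.
Under the 1:1:1:1 hypothesis (Σ ratio = 4, N = 101):
  feathered-shank pea-comb: 101 × 1/4 = 25.25
  feathered-shank single-comb: 101 × 1/4 = 25.25
  clean-shank pea-comb: 101 × 1/4 = 25.25
  clean-shank single-comb: 101 × 1/4 = 25.25
χ² = Σ (O − E)² / E
  feathered-shank pea-comb: (25 − 25.25)² / 25.25 = 0.0025
  feathered-shank single-comb: (25 − 25.25)² / 25.25 = 0.0025
  clean-shank pea-comb: (25 − 25.25)² / 25.25 = 0.0025
  clean-shank single-comb: (26 − 25.25)² / 25.25 = 0.0223
χ² = 0.0025 + 0.0025 + 0.0025 + 0.0223 = 0.0298 ≈ 0.030

0.030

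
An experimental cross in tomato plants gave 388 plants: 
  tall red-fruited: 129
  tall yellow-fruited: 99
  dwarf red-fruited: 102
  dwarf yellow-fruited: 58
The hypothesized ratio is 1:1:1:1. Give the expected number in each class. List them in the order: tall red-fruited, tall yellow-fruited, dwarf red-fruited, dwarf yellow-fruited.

Expected counts for N = 388 under a 1:1:1:1 ratio (total parts = 4):
  tall red-fruited: 388 × 1/4 = 97
  tall yellow-fruited: 388 × 1/4 = 97
  dwarf red-fruited: 388 × 1/4 = 97
  dwarf yellow-fruited: 388 × 1/4 = 97

97, 97, 97, 97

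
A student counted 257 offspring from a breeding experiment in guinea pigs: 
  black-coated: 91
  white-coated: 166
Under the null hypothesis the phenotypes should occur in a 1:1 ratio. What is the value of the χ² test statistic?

The 1:1 ratio has 2 parts, so with N = 257 the expected counts are:
  black-coated: 257 × 1/2 = 128.5
  white-coated: 257 × 1/2 = 128.5
χ² = Σ (O − E)² / E
  black-coated: (91 − 128.5)² / 128.5 = 10.9436
  white-coated: (166 − 128.5)² / 128.5 = 10.9436
χ² = 10.9436 + 10.9436 = 21.8872 ≈ 21.887

21.887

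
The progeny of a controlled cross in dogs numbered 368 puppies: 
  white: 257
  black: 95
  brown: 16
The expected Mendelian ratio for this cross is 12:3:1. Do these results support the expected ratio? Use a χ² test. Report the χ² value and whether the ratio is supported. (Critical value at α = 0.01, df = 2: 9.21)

Under the 12:3:1 hypothesis (Σ ratio = 16, N = 368):
  white: 368 × 12/16 = 276
  black: 368 × 3/16 = 69
  brown: 368 × 1/16 = 23
χ² = Σ (O − E)² / E
  white: (257 − 276)² / 276 = 1.3080
  black: (95 − 69)² / 69 = 9.7971
  brown: (16 − 23)² / 23 = 2.1304
χ² = 1.3080 + 9.7971 + 2.1304 = 13.2355 ≈ 13.236
Degrees of freedom = 3 − 1 = 2; critical value at α = 0.01 is 9.21.
Since 13.236 > 9.21, we reject the null hypothesis — the data do not fit the 12:3:1 ratio.

13.236; not consistent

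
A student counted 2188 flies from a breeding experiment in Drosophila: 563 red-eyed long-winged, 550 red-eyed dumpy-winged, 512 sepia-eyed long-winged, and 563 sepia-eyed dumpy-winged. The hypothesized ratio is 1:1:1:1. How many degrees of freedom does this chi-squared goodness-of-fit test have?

3

A goodness-of-fit test with 4 phenotype classes has df = 4 − 1 = 3.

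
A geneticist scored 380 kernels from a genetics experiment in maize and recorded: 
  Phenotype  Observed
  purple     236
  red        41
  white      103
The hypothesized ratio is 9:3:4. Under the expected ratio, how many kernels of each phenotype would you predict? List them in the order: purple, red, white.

213.75, 71.25, 95

The 9:3:4 ratio has 16 parts, so with N = 380 the expected counts are:
  purple: 380 × 9/16 = 213.75
  red: 380 × 3/16 = 71.25
  white: 380 × 4/16 = 95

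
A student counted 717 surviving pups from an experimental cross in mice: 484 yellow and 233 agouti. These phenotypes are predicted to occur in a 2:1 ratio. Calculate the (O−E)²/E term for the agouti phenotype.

The 2:1 ratio has 3 parts, so with N = 717 the expected counts are:
  yellow: 717 × 2/3 = 478
  agouti: 717 × 1/3 = 239
Contribution of agouti: (233 − 239)² / 239 = 0.1506

0.151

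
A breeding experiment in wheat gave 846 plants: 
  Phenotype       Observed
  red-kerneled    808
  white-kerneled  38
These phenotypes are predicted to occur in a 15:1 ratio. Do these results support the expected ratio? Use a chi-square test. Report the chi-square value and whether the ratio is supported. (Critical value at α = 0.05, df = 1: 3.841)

Under the 15:1 hypothesis (Σ ratio = 16, N = 846):
  red-kerneled: 846 × 15/16 = 793.125
  white-kerneled: 846 × 1/16 = 52.875
χ² = Σ (O − E)² / E
  red-kerneled: (808 − 793.125)² / 793.125 = 0.2790
  white-kerneled: (38 − 52.875)² / 52.875 = 4.1847
χ² = 0.2790 + 4.1847 = 4.4637 ≈ 4.464
Degrees of freedom = 2 − 1 = 1; critical value at α = 0.05 is 3.841.
Since 4.464 > 3.841, we reject the null hypothesis — the data do not fit the 15:1 ratio.

4.464; not consistent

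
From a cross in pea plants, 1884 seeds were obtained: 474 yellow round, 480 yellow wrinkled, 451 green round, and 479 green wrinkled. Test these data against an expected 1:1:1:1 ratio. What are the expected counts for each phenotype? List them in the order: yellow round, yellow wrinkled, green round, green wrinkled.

Under the 1:1:1:1 hypothesis (Σ ratio = 4, N = 1884):
  yellow round: 1884 × 1/4 = 471
  yellow wrinkled: 1884 × 1/4 = 471
  green round: 1884 × 1/4 = 471
  green wrinkled: 1884 × 1/4 = 471

471, 471, 471, 471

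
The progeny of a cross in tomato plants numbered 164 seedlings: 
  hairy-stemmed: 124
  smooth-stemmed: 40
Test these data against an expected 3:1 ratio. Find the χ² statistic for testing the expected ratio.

0.033

Under the 3:1 hypothesis (Σ ratio = 4, N = 164):
  hairy-stemmed: 164 × 3/4 = 123
  smooth-stemmed: 164 × 1/4 = 41
χ² = Σ (O − E)² / E
  hairy-stemmed: (124 − 123)² / 123 = 0.0081
  smooth-stemmed: (40 − 41)² / 41 = 0.0244
χ² = 0.0081 + 0.0244 = 0.0325 ≈ 0.033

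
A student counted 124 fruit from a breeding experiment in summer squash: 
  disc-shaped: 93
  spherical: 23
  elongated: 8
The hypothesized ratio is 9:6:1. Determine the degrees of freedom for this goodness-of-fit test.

2

A goodness-of-fit test with 3 phenotype classes has df = 3 − 1 = 2.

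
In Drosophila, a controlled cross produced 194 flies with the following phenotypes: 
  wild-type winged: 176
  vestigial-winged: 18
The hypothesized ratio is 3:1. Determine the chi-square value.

Under the 3:1 hypothesis (Σ ratio = 4, N = 194):
  wild-type winged: 194 × 3/4 = 145.5
  vestigial-winged: 194 × 1/4 = 48.5
χ² = Σ (O − E)² / E
  wild-type winged: (176 − 145.5)² / 145.5 = 6.3935
  vestigial-winged: (18 − 48.5)² / 48.5 = 19.1804
χ² = 6.3935 + 19.1804 = 25.5739 ≈ 25.574

25.574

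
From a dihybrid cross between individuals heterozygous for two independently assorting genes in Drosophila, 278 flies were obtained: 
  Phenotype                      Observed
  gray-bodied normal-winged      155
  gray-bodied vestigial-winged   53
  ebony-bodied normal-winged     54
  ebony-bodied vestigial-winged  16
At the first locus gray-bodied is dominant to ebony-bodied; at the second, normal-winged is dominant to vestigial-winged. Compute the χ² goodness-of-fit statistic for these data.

A dihybrid F₂ with independent assortment and complete dominance at both loci gives a 9:3:3:1 phenotypic ratio.
Total ratio parts = 16. Expected numbers out of 278:
  gray-bodied normal-winged: 278 × 9/16 = 156.375
  gray-bodied vestigial-winged: 278 × 3/16 = 52.125
  ebony-bodied normal-winged: 278 × 3/16 = 52.125
  ebony-bodied vestigial-winged: 278 × 1/16 = 17.375
χ² = Σ (O − E)² / E
  gray-bodied normal-winged: (155 − 156.375)² / 156.375 = 0.0121
  gray-bodied vestigial-winged: (53 − 52.125)² / 52.125 = 0.0147
  ebony-bodied normal-winged: (54 − 52.125)² / 52.125 = 0.0674
  ebony-bodied vestigial-winged: (16 − 17.375)² / 17.375 = 0.1088
χ² = 0.0121 + 0.0147 + 0.0674 + 0.1088 = 0.203

0.203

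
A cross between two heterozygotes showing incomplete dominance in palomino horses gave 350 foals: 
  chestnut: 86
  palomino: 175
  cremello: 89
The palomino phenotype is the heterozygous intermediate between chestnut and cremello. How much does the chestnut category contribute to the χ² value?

0.026

With incomplete dominance, a heterozygote × heterozygote cross gives a 1:2:1 phenotypic ratio.
The 1:2:1 ratio has 4 parts, so with N = 350 the expected counts are:
  chestnut: 350 × 1/4 = 87.5
  palomino: 350 × 2/4 = 175
  cremello: 350 × 1/4 = 87.5
Contribution of chestnut: (86 − 87.5)² / 87.5 = 0.0257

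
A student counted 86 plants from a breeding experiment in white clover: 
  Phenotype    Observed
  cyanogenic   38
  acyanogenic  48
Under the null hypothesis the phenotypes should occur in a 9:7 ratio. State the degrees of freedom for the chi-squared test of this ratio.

A goodness-of-fit test with 2 phenotype classes has df = 2 − 1 = 1.

1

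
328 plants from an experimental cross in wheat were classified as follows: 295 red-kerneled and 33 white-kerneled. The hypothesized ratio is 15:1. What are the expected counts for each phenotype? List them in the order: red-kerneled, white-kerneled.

The 15:1 ratio has 16 parts, so with N = 328 the expected counts are:
  red-kerneled: 328 × 15/16 = 307.5
  white-kerneled: 328 × 1/16 = 20.5

307.5, 20.5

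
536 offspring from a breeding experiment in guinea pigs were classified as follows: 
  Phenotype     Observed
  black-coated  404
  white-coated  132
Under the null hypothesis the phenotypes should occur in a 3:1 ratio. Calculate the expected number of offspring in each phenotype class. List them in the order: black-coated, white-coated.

Total ratio parts = 4. Expected numbers out of 536:
  black-coated: 536 × 3/4 = 402
  white-coated: 536 × 1/4 = 134

402, 134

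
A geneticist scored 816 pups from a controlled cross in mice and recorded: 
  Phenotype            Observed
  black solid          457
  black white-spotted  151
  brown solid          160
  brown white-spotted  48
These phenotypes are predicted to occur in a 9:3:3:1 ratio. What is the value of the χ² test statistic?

The 9:3:3:1 ratio has 16 parts, so with N = 816 the expected counts are:
  black solid: 816 × 9/16 = 459
  black white-spotted: 816 × 3/16 = 153
  brown solid: 816 × 3/16 = 153
  brown white-spotted: 816 × 1/16 = 51
χ² = Σ (O − E)² / E
  black solid: (457 − 459)² / 459 = 0.0087
  black white-spotted: (151 − 153)² / 153 = 0.0261
  brown solid: (160 − 153)² / 153 = 0.3203
  brown white-spotted: (48 − 51)² / 51 = 0.1765
χ² = 0.0087 + 0.0261 + 0.3203 + 0.1765 = 0.5316 ≈ 0.532

0.532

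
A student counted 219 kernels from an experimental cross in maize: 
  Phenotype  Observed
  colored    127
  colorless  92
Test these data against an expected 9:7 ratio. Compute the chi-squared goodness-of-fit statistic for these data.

0.270

Total ratio parts = 16. Expected numbers out of 219:
  colored: 219 × 9/16 = 123.1875
  colorless: 219 × 7/16 = 95.8125
χ² = Σ (O − E)² / E
  colored: (127 − 123.1875)² / 123.1875 = 0.1180
  colorless: (92 − 95.8125)² / 95.8125 = 0.1517
χ² = 0.1180 + 0.1517 = 0.2697 ≈ 0.270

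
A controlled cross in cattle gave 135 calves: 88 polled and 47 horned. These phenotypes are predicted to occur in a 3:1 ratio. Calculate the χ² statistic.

The 3:1 ratio has 4 parts, so with N = 135 the expected counts are:
  polled: 135 × 3/4 = 101.25
  horned: 135 × 1/4 = 33.75
χ² = Σ (O − E)² / E
  polled: (88 − 101.25)² / 101.25 = 1.7340
  horned: (47 − 33.75)² / 33.75 = 5.2019
χ² = 1.7340 + 5.2019 = 6.9359 ≈ 6.936

6.936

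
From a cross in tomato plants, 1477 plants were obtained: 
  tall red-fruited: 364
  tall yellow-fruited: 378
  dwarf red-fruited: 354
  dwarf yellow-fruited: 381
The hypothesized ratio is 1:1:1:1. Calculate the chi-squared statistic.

The 1:1:1:1 ratio has 4 parts, so with N = 1477 the expected counts are:
  tall red-fruited: 1477 × 1/4 = 369.25
  tall yellow-fruited: 1477 × 1/4 = 369.25
  dwarf red-fruited: 1477 × 1/4 = 369.25
  dwarf yellow-fruited: 1477 × 1/4 = 369.25
χ² = Σ (O − E)² / E
  tall red-fruited: (364 − 369.25)² / 369.25 = 0.0746
  tall yellow-fruited: (378 − 369.25)² / 369.25 = 0.2073
  dwarf red-fruited: (354 − 369.25)² / 369.25 = 0.6298
  dwarf yellow-fruited: (381 − 369.25)² / 369.25 = 0.3739
χ² = 0.0746 + 0.2073 + 0.6298 + 0.3739 = 1.2856 ≈ 1.286

1.286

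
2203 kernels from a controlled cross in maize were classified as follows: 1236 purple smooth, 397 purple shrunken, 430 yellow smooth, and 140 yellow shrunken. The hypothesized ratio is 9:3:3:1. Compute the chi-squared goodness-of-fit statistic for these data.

1.366

Total ratio parts = 16. Expected numbers out of 2203:
  purple smooth: 2203 × 9/16 = 1239.1875
  purple shrunken: 2203 × 3/16 = 413.0625
  yellow smooth: 2203 × 3/16 = 413.0625
  yellow shrunken: 2203 × 1/16 = 137.6875
χ² = Σ (O − E)² / E
  purple smooth: (1236 − 1239.1875)² / 1239.1875 = 0.0082
  purple shrunken: (397 − 413.0625)² / 413.0625 = 0.6246
  yellow smooth: (430 − 413.0625)² / 413.0625 = 0.6945
  yellow shrunken: (140 − 137.6875)² / 137.6875 = 0.0388
χ² = 0.0082 + 0.6246 + 0.6945 + 0.0388 = 1.3661 ≈ 1.366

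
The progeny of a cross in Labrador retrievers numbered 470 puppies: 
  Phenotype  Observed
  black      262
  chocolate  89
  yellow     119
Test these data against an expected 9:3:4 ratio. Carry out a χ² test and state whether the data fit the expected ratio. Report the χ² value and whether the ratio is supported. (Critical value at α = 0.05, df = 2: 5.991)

0.049; consistent

Under the 9:3:4 hypothesis (Σ ratio = 16, N = 470):
  black: 470 × 9/16 = 264.375
  chocolate: 470 × 3/16 = 88.125
  yellow: 470 × 4/16 = 117.5
χ² = Σ (O − E)² / E
  black: (262 − 264.375)² / 264.375 = 0.0213
  chocolate: (89 − 88.125)² / 88.125 = 0.0087
  yellow: (119 − 117.5)² / 117.5 = 0.0191
χ² = 0.0213 + 0.0087 + 0.0191 = 0.0491 ≈ 0.049
Degrees of freedom = 3 − 1 = 2; critical value at α = 0.05 is 5.991.
Since 0.049 < 5.991, we fail to reject the null hypothesis — the data are consistent with the 9:3:4 ratio.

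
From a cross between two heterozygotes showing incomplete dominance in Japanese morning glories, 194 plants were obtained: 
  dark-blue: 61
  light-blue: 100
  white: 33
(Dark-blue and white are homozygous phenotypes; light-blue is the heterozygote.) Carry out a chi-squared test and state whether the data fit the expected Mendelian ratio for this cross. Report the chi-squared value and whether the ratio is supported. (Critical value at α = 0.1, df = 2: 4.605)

With incomplete dominance, a heterozygote × heterozygote cross gives a 1:2:1 phenotypic ratio.
Expected counts for N = 194 under a 1:2:1 ratio (total parts = 4):
  dark-blue: 194 × 1/4 = 48.5
  light-blue: 194 × 2/4 = 97
  white: 194 × 1/4 = 48.5
χ² = Σ (O − E)² / E
  dark-blue: (61 − 48.5)² / 48.5 = 3.2216
  light-blue: (100 − 97)² / 97 = 0.0928
  white: (33 − 48.5)² / 48.5 = 4.9536
χ² = 3.2216 + 0.0928 + 4.9536 = 8.268
Degrees of freedom = 3 − 1 = 2; critical value at α = 0.1 is 4.605.
Since 8.268 > 4.605, we reject the null hypothesis — the data do not fit the 1:2:1 ratio.

8.268; not consistent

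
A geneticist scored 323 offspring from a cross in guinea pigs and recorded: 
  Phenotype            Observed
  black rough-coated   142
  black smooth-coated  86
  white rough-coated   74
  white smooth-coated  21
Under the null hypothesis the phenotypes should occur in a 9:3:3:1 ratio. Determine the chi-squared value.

Total ratio parts = 16. Expected numbers out of 323:
  black rough-coated: 323 × 9/16 = 181.6875
  black smooth-coated: 323 × 3/16 = 60.5625
  white rough-coated: 323 × 3/16 = 60.5625
  white smooth-coated: 323 × 1/16 = 20.1875
χ² = Σ (O − E)² / E
  black rough-coated: (142 − 181.6875)² / 181.6875 = 8.6693
  black smooth-coated: (86 − 60.5625)² / 60.5625 = 10.6843
  white rough-coated: (74 − 60.5625)² / 60.5625 = 2.9815
  white smooth-coated: (21 − 20.1875)² / 20.1875 = 0.0327
χ² = 8.6693 + 10.6843 + 2.9815 + 0.0327 = 22.3678 ≈ 22.368

22.368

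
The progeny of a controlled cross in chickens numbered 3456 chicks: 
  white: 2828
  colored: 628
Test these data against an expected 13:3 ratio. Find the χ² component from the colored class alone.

0.617

The 13:3 ratio has 16 parts, so with N = 3456 the expected counts are:
  white: 3456 × 13/16 = 2808
  colored: 3456 × 3/16 = 648
Contribution of colored: (628 − 648)² / 648 = 0.6173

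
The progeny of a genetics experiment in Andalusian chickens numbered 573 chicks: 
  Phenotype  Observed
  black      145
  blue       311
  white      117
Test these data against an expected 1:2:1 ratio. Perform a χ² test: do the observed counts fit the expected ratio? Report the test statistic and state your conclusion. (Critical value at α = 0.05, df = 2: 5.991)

6.927; not consistent

Expected counts for N = 573 under a 1:2:1 ratio (total parts = 4):
  black: 573 × 1/4 = 143.25
  blue: 573 × 2/4 = 286.5
  white: 573 × 1/4 = 143.25
χ² = Σ (O − E)² / E
  black: (145 − 143.25)² / 143.25 = 0.0214
  blue: (311 − 286.5)² / 286.5 = 2.0951
  white: (117 − 143.25)² / 143.25 = 4.8102
χ² = 0.0214 + 2.0951 + 4.8102 = 6.9267 ≈ 6.927
Degrees of freedom = 3 − 1 = 2; critical value at α = 0.05 is 5.991.
Since 6.927 > 5.991, we reject the null hypothesis — the data do not fit the 1:2:1 ratio.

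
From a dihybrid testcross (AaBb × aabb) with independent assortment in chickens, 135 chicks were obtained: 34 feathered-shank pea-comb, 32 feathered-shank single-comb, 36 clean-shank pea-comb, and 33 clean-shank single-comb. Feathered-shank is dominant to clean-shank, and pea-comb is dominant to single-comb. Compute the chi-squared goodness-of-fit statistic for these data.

A dihybrid testcross with independent assortment gives a 1:1:1:1 ratio.
The 1:1:1:1 ratio has 4 parts, so with N = 135 the expected counts are:
  feathered-shank pea-comb: 135 × 1/4 = 33.75
  feathered-shank single-comb: 135 × 1/4 = 33.75
  clean-shank pea-comb: 135 × 1/4 = 33.75
  clean-shank single-comb: 135 × 1/4 = 33.75
χ² = Σ (O − E)² / E
  feathered-shank pea-comb: (34 − 33.75)² / 33.75 = 0.0019
  feathered-shank single-comb: (32 − 33.75)² / 33.75 = 0.0907
  clean-shank pea-comb: (36 − 33.75)² / 33.75 = 0.1500
  clean-shank single-comb: (33 − 33.75)² / 33.75 = 0.0167
χ² = 0.0019 + 0.0907 + 0.1500 + 0.0167 = 0.2593 ≈ 0.259

0.259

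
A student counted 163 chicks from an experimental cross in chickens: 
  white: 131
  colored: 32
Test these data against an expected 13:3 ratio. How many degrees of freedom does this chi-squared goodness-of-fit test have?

A goodness-of-fit test with 2 phenotype classes has df = 2 − 1 = 1.

1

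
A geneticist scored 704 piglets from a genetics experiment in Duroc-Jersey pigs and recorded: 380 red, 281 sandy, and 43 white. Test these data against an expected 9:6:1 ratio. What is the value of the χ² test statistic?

Under the 9:6:1 hypothesis (Σ ratio = 16, N = 704):
  red: 704 × 9/16 = 396
  sandy: 704 × 6/16 = 264
  white: 704 × 1/16 = 44
χ² = Σ (O − E)² / E
  red: (380 − 396)² / 396 = 0.6465
  sandy: (281 − 264)² / 264 = 1.0947
  white: (43 − 44)² / 44 = 0.0227
χ² = 0.6465 + 1.0947 + 0.0227 = 1.7639 ≈ 1.764

1.764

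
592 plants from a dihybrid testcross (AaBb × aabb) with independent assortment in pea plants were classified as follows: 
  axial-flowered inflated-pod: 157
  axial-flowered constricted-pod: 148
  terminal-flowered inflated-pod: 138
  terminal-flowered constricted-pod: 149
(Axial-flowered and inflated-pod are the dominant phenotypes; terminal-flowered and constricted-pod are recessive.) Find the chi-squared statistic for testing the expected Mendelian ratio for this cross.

A dihybrid testcross with independent assortment gives a 1:1:1:1 ratio.
Expected counts for N = 592 under a 1:1:1:1 ratio (total parts = 4):
  axial-flowered inflated-pod: 592 × 1/4 = 148
  axial-flowered constricted-pod: 592 × 1/4 = 148
  terminal-flowered inflated-pod: 592 × 1/4 = 148
  terminal-flowered constricted-pod: 592 × 1/4 = 148
χ² = Σ (O − E)² / E
  axial-flowered inflated-pod: (157 − 148)² / 148 = 0.5473
  axial-flowered constricted-pod: (148 − 148)² / 148 = 0.0000
  terminal-flowered inflated-pod: (138 − 148)² / 148 = 0.6757
  terminal-flowered constricted-pod: (149 − 148)² / 148 = 0.0068
χ² = 0.5473 + 0.0000 + 0.6757 + 0.0068 = 1.2298 ≈ 1.230

1.230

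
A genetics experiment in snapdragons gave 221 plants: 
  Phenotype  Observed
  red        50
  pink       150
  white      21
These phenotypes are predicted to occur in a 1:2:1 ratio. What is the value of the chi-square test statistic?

35.851

Total ratio parts = 4. Expected numbers out of 221:
  red: 221 × 1/4 = 55.25
  pink: 221 × 2/4 = 110.5
  white: 221 × 1/4 = 55.25
χ² = Σ (O − E)² / E
  red: (50 − 55.25)² / 55.25 = 0.4989
  pink: (150 − 110.5)² / 110.5 = 14.1199
  white: (21 − 55.25)² / 55.25 = 21.2319
χ² = 0.4989 + 14.1199 + 21.2319 = 35.8507 ≈ 35.851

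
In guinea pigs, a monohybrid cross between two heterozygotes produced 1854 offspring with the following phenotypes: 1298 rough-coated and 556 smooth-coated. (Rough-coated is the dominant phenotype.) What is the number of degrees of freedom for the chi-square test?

For a monohybrid cross between heterozygotes with complete dominance, the expected phenotypic ratio is 3:1.
A goodness-of-fit test with 2 phenotype classes has df = 2 − 1 = 1.

1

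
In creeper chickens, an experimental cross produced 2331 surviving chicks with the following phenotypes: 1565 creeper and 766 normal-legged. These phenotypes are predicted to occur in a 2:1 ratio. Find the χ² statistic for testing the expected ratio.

The 2:1 ratio has 3 parts, so with N = 2331 the expected counts are:
  creeper: 2331 × 2/3 = 1554
  normal-legged: 2331 × 1/3 = 777
χ² = Σ (O − E)² / E
  creeper: (1565 − 1554)² / 1554 = 0.0779
  normal-legged: (766 − 777)² / 777 = 0.1557
χ² = 0.0779 + 0.1557 = 0.2336 ≈ 0.234

0.234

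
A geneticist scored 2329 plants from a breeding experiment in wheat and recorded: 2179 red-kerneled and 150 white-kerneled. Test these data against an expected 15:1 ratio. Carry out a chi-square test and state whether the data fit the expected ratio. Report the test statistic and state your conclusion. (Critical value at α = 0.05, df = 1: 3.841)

Total ratio parts = 16. Expected numbers out of 2329:
  red-kerneled: 2329 × 15/16 = 2183.4375
  white-kerneled: 2329 × 1/16 = 145.5625
χ² = Σ (O − E)² / E
  red-kerneled: (2179 − 2183.4375)² / 2183.4375 = 0.0090
  white-kerneled: (150 − 145.5625)² / 145.5625 = 0.1353
χ² = 0.0090 + 0.1353 = 0.1443 ≈ 0.144
Degrees of freedom = 2 − 1 = 1; critical value at α = 0.05 is 3.841.
Since 0.144 < 3.841, we fail to reject the null hypothesis — the data are consistent with the 15:1 ratio.

0.144; consistent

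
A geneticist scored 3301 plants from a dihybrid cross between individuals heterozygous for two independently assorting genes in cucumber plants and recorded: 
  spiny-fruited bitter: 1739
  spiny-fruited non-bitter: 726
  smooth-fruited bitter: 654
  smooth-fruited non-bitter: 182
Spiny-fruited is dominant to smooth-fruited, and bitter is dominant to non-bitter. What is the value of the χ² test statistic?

30.846

A dihybrid F₂ with independent assortment and complete dominance at both loci gives a 9:3:3:1 phenotypic ratio.
Total ratio parts = 16. Expected numbers out of 3301:
  spiny-fruited bitter: 3301 × 9/16 = 1856.8125
  spiny-fruited non-bitter: 3301 × 3/16 = 618.9375
  smooth-fruited bitter: 3301 × 3/16 = 618.9375
  smooth-fruited non-bitter: 3301 × 1/16 = 206.3125
χ² = Σ (O − E)² / E
  spiny-fruited bitter: (1739 − 1856.8125)² / 1856.8125 = 7.4751
  spiny-fruited non-bitter: (726 − 618.9375)² / 618.9375 = 18.5194
  smooth-fruited bitter: (654 − 618.9375)² / 618.9375 = 1.9863
  smooth-fruited non-bitter: (182 − 206.3125)² / 206.3125 = 2.8651
χ² = 7.4751 + 18.5194 + 1.9863 + 2.8651 = 30.8459 ≈ 30.846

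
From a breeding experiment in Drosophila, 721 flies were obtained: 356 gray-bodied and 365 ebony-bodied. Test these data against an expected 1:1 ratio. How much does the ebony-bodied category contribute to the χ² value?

0.056

The 1:1 ratio has 2 parts, so with N = 721 the expected counts are:
  gray-bodied: 721 × 1/2 = 360.5
  ebony-bodied: 721 × 1/2 = 360.5
Contribution of ebony-bodied: (365 − 360.5)² / 360.5 = 0.0562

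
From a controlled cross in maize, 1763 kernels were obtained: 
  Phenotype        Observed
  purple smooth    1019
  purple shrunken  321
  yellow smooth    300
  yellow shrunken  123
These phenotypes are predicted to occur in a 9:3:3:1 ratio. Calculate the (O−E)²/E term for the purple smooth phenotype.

0.752

Under the 9:3:3:1 hypothesis (Σ ratio = 16, N = 1763):
  purple smooth: 1763 × 9/16 = 991.6875
  purple shrunken: 1763 × 3/16 = 330.5625
  yellow smooth: 1763 × 3/16 = 330.5625
  yellow shrunken: 1763 × 1/16 = 110.1875
Contribution of purple smooth: (1019 − 991.6875)² / 991.6875 = 0.7522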